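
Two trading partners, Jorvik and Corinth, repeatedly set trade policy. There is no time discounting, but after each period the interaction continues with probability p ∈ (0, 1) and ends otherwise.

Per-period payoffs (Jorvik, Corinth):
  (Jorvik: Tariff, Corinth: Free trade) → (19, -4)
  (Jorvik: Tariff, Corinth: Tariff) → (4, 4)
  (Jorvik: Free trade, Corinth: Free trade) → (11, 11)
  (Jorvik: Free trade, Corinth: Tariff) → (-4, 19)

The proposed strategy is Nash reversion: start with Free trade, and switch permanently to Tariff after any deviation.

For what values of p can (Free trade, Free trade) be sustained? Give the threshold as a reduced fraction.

With no time discounting, the continuation probability p plays the role of the discount factor.
Grim-trigger IC: 11/(1−p) ≥ 19 + 4p/(1−p) ⇒ p ≥ (19−11)/(19−4) = 8/15.

8/15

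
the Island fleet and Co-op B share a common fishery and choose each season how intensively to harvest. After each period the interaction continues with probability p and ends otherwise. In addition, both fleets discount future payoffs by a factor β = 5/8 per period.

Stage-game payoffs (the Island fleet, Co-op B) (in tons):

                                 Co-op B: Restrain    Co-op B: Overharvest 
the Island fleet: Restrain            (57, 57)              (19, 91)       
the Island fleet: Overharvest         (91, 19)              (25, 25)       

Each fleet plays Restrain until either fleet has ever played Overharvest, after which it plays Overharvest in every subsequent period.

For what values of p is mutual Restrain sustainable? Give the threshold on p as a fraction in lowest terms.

With continuation probability p and discount β, the effective per-period discount factor is βp.
Grim-trigger IC: βp ≥ (91−57)/(91−25) = 17/33.
So p ≥ (17/33)/(5/8) = 136/165.

136/165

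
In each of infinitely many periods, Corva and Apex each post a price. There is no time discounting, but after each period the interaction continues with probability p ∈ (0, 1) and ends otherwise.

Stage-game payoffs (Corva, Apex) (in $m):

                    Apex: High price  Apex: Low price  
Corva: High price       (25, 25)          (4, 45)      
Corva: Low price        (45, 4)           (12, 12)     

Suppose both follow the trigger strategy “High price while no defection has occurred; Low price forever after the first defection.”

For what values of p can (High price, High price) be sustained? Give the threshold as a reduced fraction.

20/33

Expected cooperation value is 25 + p·25 + p²·25 + … = 25/(1−p); deviation gives 45 + p·12/(1−p).
25 ≥ 45(1−p) + 12p ⇒ 33p ≥ 20 ⇒ p ≥ 20/33.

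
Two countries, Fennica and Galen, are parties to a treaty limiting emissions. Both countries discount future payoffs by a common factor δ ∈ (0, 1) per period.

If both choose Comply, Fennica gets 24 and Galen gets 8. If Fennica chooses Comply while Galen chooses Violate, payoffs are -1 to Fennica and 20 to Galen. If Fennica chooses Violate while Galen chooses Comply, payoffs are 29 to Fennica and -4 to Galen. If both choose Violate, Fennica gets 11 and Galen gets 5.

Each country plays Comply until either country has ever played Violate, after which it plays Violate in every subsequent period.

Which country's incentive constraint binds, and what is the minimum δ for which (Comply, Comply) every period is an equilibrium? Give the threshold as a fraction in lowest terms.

Fennica's threshold: (29−24)/(29−11) = 5/18.
Galen's threshold: (20−8)/(20−5) = 4/5.
5/18 < 4/5, so Galen binds and δ* = 4/5.

Galen; δ ≥ 4/5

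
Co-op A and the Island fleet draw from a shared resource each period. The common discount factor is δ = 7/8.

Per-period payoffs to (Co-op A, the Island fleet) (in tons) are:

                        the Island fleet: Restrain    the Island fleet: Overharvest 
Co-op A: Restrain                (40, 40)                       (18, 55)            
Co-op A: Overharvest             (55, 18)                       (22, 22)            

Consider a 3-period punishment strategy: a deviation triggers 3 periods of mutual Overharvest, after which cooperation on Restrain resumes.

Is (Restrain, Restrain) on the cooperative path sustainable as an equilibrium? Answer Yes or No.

Comparing payoff streams over the 4 periods until play realigns: cooperate → 40(1+δ+…+δ^3); deviate → 55 + 22(δ+…+δ^3).
Cooperation is sustained iff (40−22)(δ+…+δ^3) ≥ 55−40.
δ+…+δ^3 = 7/8·(1−(7/8)^3)/(1−7/8) = 2.3105, and (55−40)/(40−22) = 0.8333.
2.3105 ≥ 0.8333, so cooperation is sustainable.

Yes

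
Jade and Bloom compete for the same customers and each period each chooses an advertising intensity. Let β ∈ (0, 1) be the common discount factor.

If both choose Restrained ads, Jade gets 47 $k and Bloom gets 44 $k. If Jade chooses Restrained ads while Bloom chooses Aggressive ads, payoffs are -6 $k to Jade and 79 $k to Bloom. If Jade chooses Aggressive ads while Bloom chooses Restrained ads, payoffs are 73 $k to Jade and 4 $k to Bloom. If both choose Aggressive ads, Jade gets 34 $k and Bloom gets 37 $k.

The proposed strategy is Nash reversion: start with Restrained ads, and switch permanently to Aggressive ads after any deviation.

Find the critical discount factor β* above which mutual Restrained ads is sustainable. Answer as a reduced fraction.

5/6

For Jade: deviation gain 73−47 = 26, per-period punishment loss 47−34 = 13. IC gives β ≥ 26/39 = 2/3.
For Bloom: gain 35, loss 7 per period, so β ≥ 35/42 = 5/6.
The tighter constraint is Bloom's, so cooperation needs β ≥ 5/6.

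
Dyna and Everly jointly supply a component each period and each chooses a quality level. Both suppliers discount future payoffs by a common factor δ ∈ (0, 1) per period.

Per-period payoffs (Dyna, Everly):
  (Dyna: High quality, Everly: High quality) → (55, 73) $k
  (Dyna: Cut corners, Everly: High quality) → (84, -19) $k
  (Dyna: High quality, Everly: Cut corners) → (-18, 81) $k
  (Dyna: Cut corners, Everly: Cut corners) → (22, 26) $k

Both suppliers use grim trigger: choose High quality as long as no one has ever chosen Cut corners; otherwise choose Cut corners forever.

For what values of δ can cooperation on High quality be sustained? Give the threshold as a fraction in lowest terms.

29/62

Dyna's threshold: (84−55)/(84−22) = 29/62.
Everly's threshold: (81−73)/(81−26) = 8/55.
29/62 > 8/55, so Dyna binds and δ* = 29/62.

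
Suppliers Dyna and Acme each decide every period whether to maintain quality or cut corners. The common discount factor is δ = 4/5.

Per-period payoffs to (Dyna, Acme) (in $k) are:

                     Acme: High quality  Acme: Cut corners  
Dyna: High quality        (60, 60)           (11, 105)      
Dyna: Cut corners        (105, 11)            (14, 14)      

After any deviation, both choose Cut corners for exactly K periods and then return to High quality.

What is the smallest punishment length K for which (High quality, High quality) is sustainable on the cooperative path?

2

No profitable deviation requires (60−14)(δ+…+δ^K) ≥ 105−60, i.e. δ+…+δ^K ≥ 45/46 ≈ 0.9783.
With δ = 4/5, the partial sums are K=1: 0.8000, K=2: 1.4400.
K = 2 is the first length at which the sum reaches 0.9783.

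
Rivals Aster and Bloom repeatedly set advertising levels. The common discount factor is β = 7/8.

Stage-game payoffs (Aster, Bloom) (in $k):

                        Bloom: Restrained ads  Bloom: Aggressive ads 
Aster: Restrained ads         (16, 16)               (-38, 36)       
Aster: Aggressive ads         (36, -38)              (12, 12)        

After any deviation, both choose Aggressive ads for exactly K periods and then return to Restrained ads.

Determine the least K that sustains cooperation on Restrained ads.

Need Σ_{k=1}^{K} β^k ≥ (36−16)/(16−12) = 5.0000 at β = 7/8.
At K = 9 the sum is 4.8954 < 5.0000; at K = 10 it is 5.1585 ≥ 5.0000.
So the minimum punishment length is K = 10.

10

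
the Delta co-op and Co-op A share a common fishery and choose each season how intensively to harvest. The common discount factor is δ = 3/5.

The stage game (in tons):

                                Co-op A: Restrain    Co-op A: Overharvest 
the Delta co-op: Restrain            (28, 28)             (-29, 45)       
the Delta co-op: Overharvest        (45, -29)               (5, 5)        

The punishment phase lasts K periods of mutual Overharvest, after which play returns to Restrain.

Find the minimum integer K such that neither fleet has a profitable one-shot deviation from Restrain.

2

Need Σ_{k=1}^{K} δ^k ≥ (45−28)/(28−5) = 0.7391 at δ = 3/5.
At K = 1 the sum is 0.6000 < 0.7391; at K = 2 it is 0.9600 ≥ 0.7391.
So the minimum punishment length is K = 2.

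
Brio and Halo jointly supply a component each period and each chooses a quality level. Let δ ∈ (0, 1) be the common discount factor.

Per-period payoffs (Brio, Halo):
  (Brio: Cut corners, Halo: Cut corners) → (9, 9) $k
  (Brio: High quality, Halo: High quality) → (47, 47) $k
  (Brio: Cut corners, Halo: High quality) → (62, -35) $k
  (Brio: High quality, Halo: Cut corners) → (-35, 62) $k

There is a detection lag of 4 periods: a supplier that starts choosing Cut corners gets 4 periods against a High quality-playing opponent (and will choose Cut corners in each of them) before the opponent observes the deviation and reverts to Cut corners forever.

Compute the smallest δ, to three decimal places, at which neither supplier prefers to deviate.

0.729

The best deviation is to choose Cut corners for all 4 undetected periods, earning 62 each, then 9 forever once detected.
Deviation value: 62(1−δ^4)/(1−δ) + 9δ^4/(1−δ); cooperation value: 47/(1−δ).
IC: 47 ≥ 62(1−δ^4) + 9δ^4 = 62 − 53δ^4.
So δ^4 ≥ 15/53, giving δ ≥ (15/53)^(1/4) ≈ 0.729.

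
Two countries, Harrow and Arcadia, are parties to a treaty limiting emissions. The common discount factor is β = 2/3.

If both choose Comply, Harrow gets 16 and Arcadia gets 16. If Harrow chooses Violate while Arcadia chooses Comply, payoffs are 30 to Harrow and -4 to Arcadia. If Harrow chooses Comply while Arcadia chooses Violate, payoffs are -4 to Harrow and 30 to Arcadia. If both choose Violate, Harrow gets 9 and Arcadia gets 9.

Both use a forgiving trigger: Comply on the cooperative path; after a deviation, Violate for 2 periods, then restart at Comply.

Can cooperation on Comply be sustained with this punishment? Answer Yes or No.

No

Comparing payoff streams over the 3 periods until play realigns: cooperate → 16(1+β+…+β^2); deviate → 30 + 9(β+…+β^2).
Cooperation is sustained iff (16−9)(β+…+β^2) ≥ 30−16.
β+…+β^2 = 2/3·(1−(2/3)^2)/(1−2/3) = 1.1111, and (30−16)/(16−9) = 2.0000.
1.1111 < 2.0000, so cooperation is not sustainable.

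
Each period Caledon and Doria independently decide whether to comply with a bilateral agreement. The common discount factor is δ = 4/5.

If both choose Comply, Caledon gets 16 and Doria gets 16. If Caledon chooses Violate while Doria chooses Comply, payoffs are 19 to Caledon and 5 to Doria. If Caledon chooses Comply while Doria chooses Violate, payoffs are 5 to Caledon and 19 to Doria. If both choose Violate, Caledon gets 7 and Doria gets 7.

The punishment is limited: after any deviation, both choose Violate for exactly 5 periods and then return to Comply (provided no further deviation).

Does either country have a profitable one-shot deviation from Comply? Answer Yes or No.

A one-shot deviation gives 19 now, then 7 for 5 periods, then back to 16.
Gain from deviating: (19−16) today; loss: (16−7) in each of the next 5 periods.
No-deviation condition: (16−7)(δ+…+δ^5) ≥ 19−16, i.e. δ+…+δ^5 ≥ 1/3.
At δ = 4/5: δ+…+δ^5 = 2.6893 ≥ 0.3333.
So cooperation is sustainable.

No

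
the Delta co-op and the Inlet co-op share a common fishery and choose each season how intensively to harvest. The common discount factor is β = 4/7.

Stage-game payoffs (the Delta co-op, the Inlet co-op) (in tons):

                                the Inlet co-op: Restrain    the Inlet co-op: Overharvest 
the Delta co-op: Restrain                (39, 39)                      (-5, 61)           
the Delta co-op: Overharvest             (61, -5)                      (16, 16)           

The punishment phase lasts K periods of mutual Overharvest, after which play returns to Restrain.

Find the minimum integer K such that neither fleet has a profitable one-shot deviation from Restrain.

IC: β(1−β^K)/(1−β) ≥ (61−39)/(39−16) = 22/23.
With β = 4/7: need 1 − β^K ≥ 22/23·(1−4/7)/(4/7), i.e. β^K ≤ 0.2826.
Since (4/7)^2 = 0.3265 and (4/7)^3 = 0.1866, the smallest such K is 3.

3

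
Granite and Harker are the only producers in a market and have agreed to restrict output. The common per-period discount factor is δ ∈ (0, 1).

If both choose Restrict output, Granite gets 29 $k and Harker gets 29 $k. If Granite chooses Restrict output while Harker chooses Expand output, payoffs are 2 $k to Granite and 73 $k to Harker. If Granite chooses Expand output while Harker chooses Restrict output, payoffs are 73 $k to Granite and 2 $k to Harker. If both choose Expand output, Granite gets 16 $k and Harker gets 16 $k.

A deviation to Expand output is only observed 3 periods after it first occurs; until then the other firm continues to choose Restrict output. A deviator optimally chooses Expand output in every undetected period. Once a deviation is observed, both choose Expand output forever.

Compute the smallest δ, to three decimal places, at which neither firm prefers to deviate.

0.917

A deviator earns 73 for 3 periods, then 16 forever; cooperating earns 29 forever. Multiplying the IC by (1−δ):
29 ≥ 73(1−δ^3) + 16δ^3, so 57·δ^3 ≥ 44 and δ^3 ≥ 44/57.
δ ≥ (44/57)^(1/3) ≈ 0.917.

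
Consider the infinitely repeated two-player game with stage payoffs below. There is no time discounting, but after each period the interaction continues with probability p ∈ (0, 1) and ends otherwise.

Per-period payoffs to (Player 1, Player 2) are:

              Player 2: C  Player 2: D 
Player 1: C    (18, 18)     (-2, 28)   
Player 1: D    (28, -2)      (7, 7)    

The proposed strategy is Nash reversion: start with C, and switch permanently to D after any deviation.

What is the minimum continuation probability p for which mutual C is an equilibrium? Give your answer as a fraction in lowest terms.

With no time discounting, the continuation probability p plays the role of the discount factor.
Grim-trigger IC: 18/(1−p) ≥ 28 + 7p/(1−p) ⇒ p ≥ (28−18)/(28−7) = 10/21.

10/21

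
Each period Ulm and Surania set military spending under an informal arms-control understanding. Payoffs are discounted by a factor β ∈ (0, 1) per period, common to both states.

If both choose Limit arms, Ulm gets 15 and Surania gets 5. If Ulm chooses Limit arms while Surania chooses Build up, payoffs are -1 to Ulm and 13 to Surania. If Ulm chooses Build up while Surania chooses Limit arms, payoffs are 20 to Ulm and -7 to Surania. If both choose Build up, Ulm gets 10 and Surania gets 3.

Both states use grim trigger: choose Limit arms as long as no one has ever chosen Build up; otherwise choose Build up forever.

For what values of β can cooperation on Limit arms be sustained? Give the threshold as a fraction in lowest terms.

4/5

For Ulm: deviation gain 20−15 = 5, per-period punishment loss 15−10 = 5. IC gives β ≥ 5/10 = 1/2.
For Surania: gain 8, loss 2 per period, so β ≥ 8/10 = 4/5.
The tighter constraint is Surania's, so cooperation needs β ≥ 4/5.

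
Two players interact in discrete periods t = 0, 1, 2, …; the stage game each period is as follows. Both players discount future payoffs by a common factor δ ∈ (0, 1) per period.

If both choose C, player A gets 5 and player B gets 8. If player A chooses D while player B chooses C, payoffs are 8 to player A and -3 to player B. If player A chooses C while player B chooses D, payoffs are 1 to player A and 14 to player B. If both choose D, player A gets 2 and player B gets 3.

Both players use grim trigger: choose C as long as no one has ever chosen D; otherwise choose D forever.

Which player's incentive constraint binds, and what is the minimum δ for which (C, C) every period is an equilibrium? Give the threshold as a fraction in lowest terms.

player A's threshold: (8−5)/(8−2) = 1/2.
player B's threshold: (14−8)/(14−3) = 6/11.
1/2 < 6/11, so player B binds and δ* = 6/11.

player B; δ ≥ 6/11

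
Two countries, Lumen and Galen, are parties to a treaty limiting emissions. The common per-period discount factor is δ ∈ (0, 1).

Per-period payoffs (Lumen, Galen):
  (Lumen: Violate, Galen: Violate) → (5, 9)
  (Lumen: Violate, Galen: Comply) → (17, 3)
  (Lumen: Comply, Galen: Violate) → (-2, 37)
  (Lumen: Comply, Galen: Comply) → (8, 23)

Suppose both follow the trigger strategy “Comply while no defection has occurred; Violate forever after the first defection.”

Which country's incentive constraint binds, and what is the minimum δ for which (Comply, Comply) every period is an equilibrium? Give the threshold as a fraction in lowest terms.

For Lumen: deviation gain 17−8 = 9, per-period punishment loss 8−5 = 3. IC gives δ ≥ 9/12 = 3/4.
For Galen: gain 14, loss 14 per period, so δ ≥ 14/28 = 1/2.
The tighter constraint is Lumen's, so cooperation needs δ ≥ 3/4.

Lumen; δ ≥ 3/4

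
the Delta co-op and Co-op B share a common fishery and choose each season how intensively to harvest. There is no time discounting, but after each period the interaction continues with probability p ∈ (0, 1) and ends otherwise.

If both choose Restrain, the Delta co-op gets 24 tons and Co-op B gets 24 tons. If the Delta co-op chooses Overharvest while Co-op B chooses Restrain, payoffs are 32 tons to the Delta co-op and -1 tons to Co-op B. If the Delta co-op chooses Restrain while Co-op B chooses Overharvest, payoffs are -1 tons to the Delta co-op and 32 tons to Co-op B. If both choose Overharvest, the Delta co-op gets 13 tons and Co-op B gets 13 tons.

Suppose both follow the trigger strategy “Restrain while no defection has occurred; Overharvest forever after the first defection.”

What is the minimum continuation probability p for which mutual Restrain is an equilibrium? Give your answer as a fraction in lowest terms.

8/19

With no time discounting, the continuation probability p plays the role of the discount factor.
Grim-trigger IC: 24/(1−p) ≥ 32 + 13p/(1−p) ⇒ p ≥ (32−24)/(32−13) = 8/19.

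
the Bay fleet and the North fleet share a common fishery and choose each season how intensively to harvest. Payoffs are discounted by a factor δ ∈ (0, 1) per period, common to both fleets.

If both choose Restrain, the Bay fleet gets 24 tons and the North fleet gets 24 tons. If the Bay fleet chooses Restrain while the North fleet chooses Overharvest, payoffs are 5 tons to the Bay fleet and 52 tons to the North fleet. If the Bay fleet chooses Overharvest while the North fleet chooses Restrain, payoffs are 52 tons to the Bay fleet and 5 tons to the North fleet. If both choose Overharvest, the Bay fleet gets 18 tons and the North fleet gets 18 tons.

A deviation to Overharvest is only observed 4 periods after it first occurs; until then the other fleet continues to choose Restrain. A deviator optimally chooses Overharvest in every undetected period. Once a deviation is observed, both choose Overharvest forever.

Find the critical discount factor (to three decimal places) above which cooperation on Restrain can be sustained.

The best deviation is to choose Overharvest for all 4 undetected periods, earning 52 each, then 18 forever once detected.
Deviation value: 52(1−δ^4)/(1−δ) + 18δ^4/(1−δ); cooperation value: 24/(1−δ).
IC: 24 ≥ 52(1−δ^4) + 18δ^4 = 52 − 34δ^4.
So δ^4 ≥ 28/34 = 14/17, giving δ ≥ (14/17)^(1/4) ≈ 0.953.

0.953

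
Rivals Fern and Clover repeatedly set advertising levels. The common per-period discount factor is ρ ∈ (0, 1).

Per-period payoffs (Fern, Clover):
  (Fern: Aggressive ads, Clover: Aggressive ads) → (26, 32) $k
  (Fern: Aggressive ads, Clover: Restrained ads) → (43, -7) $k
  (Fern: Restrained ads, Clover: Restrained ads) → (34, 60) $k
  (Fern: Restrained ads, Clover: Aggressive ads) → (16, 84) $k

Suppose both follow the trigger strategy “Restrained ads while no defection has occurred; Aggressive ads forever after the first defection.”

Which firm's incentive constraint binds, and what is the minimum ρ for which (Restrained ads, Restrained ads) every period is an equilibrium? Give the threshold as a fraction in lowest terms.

Fern: cooperation gives 34 each period; deviation gives 43 once then 26 forever.
  34/(1−ρ) ≥ 43 + 26ρ/(1−ρ) ⇒ ρ ≥ 9/17.
Clover: cooperation gives 60 each period; deviation gives 84 once then 32 forever.
  ρ ≥ 24/52 = 6/13.
Both must hold, so the binding constraint is Fern's: ρ ≥ 9/17.

Fern; ρ ≥ 9/17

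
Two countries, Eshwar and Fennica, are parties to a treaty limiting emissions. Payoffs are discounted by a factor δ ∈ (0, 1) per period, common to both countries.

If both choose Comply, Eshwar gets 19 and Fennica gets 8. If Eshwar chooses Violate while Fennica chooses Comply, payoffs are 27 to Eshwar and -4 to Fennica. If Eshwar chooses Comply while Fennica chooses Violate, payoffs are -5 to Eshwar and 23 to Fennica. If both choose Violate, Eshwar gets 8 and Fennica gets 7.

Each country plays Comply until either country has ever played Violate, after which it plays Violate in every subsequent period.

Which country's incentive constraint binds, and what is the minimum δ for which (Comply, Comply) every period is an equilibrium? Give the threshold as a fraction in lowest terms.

Eshwar's threshold: (27−19)/(27−8) = 8/19.
Fennica's threshold: (23−8)/(23−7) = 15/16.
8/19 < 15/16, so Fennica binds and δ* = 15/16.

Fennica; δ ≥ 15/16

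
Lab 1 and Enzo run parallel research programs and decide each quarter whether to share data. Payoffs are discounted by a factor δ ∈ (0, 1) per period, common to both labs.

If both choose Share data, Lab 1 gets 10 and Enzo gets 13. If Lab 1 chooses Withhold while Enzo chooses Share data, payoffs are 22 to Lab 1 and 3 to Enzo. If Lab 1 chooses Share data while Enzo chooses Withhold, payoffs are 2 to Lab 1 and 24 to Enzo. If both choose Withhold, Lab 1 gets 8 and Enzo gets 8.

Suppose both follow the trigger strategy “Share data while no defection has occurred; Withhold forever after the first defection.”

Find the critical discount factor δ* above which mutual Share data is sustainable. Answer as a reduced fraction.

Lab 1's threshold: (22−10)/(22−8) = 6/7.
Enzo's threshold: (24−13)/(24−8) = 11/16.
6/7 > 11/16, so Lab 1 binds and δ* = 6/7.

6/7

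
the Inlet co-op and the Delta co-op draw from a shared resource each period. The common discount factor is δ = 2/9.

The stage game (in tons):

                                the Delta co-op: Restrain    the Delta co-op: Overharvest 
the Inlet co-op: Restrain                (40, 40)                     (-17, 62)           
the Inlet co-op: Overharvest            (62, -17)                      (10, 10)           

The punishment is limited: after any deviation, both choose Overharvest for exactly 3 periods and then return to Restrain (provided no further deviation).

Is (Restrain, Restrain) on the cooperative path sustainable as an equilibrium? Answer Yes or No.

IC: δ+…+δ^3 ≥ (62−40)/(40−10) = 11/15.
At δ = 2/9: partial sum = 0.2826 < 0.7333. Cooperation not sustainable.

No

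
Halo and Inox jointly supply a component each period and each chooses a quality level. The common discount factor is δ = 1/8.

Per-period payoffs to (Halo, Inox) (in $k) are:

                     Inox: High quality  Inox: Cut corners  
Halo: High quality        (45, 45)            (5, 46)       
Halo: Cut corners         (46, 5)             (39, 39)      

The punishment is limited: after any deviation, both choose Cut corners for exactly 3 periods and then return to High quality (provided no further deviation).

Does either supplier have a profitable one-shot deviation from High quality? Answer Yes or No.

A one-shot deviation gives 46 now, then 39 for 3 periods, then back to 45.
Gain from deviating: (46−45) today; loss: (45−39) in each of the next 3 periods.
No-deviation condition: (45−39)(δ+…+δ^3) ≥ 46−45, i.e. δ+…+δ^3 ≥ 1/6.
At δ = 1/8: δ+…+δ^3 = 0.1426 < 0.1667.
So cooperation is not sustainable.

Yes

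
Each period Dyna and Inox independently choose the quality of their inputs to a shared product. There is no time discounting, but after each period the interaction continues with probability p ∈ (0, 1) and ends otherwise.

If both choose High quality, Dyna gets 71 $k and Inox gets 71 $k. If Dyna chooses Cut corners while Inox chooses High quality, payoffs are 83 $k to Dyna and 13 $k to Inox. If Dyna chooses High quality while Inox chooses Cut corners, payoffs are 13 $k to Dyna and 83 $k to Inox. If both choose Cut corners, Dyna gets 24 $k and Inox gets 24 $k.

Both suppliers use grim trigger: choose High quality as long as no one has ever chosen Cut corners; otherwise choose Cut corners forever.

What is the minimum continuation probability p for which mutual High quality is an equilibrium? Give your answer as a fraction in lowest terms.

Expected cooperation value is 71 + p·71 + p²·71 + … = 71/(1−p); deviation gives 83 + p·24/(1−p).
71 ≥ 83(1−p) + 24p ⇒ 59p ≥ 12 ⇒ p ≥ 12/59.

12/59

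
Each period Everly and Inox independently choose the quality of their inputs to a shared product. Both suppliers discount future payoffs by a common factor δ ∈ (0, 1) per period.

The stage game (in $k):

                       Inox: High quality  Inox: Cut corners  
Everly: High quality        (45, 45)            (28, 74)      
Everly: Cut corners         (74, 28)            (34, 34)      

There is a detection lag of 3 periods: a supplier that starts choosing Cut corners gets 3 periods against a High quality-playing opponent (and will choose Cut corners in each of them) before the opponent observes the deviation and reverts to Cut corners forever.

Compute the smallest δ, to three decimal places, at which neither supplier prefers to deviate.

0.898

Deviating for the 3 undetected periods gains 74−45 = 29 per period over cooperation, then loses 45−34 = 11 per period forever once punishment starts.
Gain: 29(1 + δ + … + δ^2); loss: 11·δ^3/(1−δ).
No profitable deviation ⇔ 29(1−δ^3) ≤ 11·δ^3, i.e. δ^3 ≥ 29/(29+11) = 29/40.
Hence δ ≥ (29/40)^(1/3) ≈ 0.898.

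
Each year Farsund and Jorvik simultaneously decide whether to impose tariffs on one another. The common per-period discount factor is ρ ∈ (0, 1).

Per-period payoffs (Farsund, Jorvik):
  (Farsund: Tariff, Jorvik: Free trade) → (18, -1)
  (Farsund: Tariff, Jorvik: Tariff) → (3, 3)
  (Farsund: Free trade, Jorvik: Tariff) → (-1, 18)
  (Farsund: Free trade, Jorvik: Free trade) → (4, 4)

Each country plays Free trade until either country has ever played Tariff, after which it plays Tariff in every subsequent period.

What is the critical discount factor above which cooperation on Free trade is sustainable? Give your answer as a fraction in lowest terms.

14/15

One-period gain from deviating is 18 − 4 = 14. The loss is 4 − 3 = 1 in every subsequent period, with present value 1·ρ/(1−ρ).
Deviation is unprofitable when 1·ρ/(1−ρ) ≥ 14, i.e. ρ/(1−ρ) ≥ 14.
Equivalently ρ ≥ 14/(14+1) = 14/15.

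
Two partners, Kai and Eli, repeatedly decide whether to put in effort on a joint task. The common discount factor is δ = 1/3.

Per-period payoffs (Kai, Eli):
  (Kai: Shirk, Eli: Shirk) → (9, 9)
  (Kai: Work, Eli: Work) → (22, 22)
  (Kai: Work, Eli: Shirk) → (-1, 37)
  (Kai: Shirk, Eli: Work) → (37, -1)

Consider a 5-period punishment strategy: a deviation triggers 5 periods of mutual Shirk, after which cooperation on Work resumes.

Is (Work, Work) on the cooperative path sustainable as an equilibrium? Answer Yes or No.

No

Comparing payoff streams over the 6 periods until play realigns: cooperate → 22(1+δ+…+δ^5); deviate → 37 + 9(δ+…+δ^5).
Cooperation is sustained iff (22−9)(δ+…+δ^5) ≥ 37−22.
δ+…+δ^5 = 1/3·(1−(1/3)^5)/(1−1/3) = 0.4979, and (37−22)/(22−9) = 1.1538.
0.4979 < 1.1538, so cooperation is not sustainable.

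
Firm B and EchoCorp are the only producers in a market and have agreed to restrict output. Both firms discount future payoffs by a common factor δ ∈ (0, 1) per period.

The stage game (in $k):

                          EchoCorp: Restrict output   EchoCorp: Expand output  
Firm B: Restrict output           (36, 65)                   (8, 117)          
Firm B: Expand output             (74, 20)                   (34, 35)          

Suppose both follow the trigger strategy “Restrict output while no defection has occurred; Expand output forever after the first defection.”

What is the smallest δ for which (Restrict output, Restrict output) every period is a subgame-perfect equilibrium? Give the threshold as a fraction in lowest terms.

For Firm B: deviation gain 74−36 = 38, per-period punishment loss 36−34 = 2. IC gives δ ≥ 38/40 = 19/20.
For EchoCorp: gain 52, loss 30 per period, so δ ≥ 52/82 = 26/41.
The tighter constraint is Firm B's, so cooperation needs δ ≥ 19/20.

19/20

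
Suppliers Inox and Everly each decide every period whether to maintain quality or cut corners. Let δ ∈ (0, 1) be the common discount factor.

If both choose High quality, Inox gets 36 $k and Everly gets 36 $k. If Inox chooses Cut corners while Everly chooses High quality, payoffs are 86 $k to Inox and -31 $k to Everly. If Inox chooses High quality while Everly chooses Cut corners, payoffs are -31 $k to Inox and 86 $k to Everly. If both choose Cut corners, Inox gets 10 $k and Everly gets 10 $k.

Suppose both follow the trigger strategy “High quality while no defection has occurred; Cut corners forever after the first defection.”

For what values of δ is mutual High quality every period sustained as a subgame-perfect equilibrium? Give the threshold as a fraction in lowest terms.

25/38

Under grim trigger the critical discount factor is (T−C)/(T−P) with T = 86, C = 36, P = 10.
δ* = (86−36)/(86−10) = 50/76 = 25/38.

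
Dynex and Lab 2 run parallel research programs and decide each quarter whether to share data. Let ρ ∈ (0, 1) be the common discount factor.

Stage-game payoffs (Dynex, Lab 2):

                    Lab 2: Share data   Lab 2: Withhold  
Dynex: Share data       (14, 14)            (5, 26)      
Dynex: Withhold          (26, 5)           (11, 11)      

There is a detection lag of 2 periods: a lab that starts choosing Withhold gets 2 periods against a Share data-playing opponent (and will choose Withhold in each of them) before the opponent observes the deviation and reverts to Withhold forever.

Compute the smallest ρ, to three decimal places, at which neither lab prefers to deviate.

0.894

A deviator earns 26 for 2 periods, then 11 forever; cooperating earns 14 forever. Multiplying the IC by (1−ρ):
14 ≥ 26(1−ρ^2) + 11ρ^2, so 15·ρ^2 ≥ 12 and ρ^2 ≥ 4/5.
ρ ≥ (4/5)^(1/2) ≈ 0.894.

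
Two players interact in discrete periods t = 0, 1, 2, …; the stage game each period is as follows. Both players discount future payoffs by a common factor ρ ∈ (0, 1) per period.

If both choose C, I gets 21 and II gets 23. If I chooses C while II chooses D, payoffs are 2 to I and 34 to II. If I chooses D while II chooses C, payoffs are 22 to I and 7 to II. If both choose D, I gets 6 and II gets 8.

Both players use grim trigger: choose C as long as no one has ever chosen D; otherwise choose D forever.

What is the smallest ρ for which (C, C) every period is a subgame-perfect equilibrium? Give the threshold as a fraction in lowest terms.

I's threshold: (22−21)/(22−6) = 1/16.
II's threshold: (34−23)/(34−8) = 11/26.
1/16 < 11/26, so II binds and ρ* = 11/26.

11/26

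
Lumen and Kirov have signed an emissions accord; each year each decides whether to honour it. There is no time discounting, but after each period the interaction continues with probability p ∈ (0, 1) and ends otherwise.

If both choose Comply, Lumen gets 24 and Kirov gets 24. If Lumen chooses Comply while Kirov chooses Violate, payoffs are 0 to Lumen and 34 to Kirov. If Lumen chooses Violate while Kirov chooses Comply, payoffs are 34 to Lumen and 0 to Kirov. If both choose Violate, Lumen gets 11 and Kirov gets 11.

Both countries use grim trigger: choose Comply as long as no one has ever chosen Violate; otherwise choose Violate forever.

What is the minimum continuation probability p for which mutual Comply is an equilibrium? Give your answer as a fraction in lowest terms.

10/23

With no time discounting, the continuation probability p plays the role of the discount factor.
Grim-trigger IC: 24/(1−p) ≥ 34 + 11p/(1−p) ⇒ p ≥ (34−24)/(34−11) = 10/23.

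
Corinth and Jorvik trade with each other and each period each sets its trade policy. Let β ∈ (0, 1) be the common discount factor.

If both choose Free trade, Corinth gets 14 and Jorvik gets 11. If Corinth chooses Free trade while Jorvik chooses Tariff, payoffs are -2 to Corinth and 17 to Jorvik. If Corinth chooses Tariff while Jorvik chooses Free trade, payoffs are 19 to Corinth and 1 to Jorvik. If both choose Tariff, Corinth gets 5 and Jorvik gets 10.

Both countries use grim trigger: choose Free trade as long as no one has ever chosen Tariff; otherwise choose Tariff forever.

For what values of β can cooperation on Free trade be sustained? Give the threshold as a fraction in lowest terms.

6/7

For Corinth: deviation gain 19−14 = 5, per-period punishment loss 14−5 = 9. IC gives β ≥ 5/14.
For Jorvik: gain 6, loss 1 per period, so β ≥ 6/7.
The tighter constraint is Jorvik's, so cooperation needs β ≥ 6/7.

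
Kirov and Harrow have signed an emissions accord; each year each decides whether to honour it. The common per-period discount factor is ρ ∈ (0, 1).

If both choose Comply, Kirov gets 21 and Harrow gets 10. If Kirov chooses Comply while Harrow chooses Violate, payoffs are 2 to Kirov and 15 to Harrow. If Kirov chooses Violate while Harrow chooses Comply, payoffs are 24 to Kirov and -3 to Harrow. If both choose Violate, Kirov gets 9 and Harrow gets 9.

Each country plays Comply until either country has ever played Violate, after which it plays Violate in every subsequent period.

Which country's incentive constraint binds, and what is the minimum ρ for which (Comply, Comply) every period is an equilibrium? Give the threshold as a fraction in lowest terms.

Kirov: cooperation gives 21 each period; deviation gives 24 once then 9 forever.
  21/(1−ρ) ≥ 24 + 9ρ/(1−ρ) ⇒ ρ ≥ 3/15 = 1/5.
Harrow: cooperation gives 10 each period; deviation gives 15 once then 9 forever.
  ρ ≥ 5/6.
Both must hold, so the binding constraint is Harrow's: ρ ≥ 5/6.

Harrow; ρ ≥ 5/6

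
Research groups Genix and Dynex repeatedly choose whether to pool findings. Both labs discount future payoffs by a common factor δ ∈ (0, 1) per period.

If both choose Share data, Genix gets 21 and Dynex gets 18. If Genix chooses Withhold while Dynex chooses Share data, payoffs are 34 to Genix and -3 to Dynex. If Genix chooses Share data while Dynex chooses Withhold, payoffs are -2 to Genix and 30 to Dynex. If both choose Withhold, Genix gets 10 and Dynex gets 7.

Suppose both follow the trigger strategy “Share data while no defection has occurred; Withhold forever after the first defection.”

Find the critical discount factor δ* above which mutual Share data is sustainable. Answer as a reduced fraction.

13/24

Genix's threshold: (34−21)/(34−10) = 13/24.
Dynex's threshold: (30−18)/(30−7) = 12/23.
13/24 > 12/23, so Genix binds and δ* = 13/24.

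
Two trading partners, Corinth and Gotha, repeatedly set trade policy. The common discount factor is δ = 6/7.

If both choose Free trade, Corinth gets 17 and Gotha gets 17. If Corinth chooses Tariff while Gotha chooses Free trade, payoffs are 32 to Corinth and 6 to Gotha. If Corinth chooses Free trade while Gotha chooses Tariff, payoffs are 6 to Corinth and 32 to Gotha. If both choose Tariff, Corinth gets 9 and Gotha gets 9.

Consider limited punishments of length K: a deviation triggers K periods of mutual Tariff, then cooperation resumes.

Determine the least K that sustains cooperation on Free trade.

3

No profitable deviation requires (17−9)(δ+…+δ^K) ≥ 32−17, i.e. δ+…+δ^K ≥ 15/8 ≈ 1.8750.
With δ = 6/7, the partial sums are K=1: 0.8571, K=2: 1.5918, K=3: 2.2216.
K = 3 is the first length at which the sum reaches 1.8750.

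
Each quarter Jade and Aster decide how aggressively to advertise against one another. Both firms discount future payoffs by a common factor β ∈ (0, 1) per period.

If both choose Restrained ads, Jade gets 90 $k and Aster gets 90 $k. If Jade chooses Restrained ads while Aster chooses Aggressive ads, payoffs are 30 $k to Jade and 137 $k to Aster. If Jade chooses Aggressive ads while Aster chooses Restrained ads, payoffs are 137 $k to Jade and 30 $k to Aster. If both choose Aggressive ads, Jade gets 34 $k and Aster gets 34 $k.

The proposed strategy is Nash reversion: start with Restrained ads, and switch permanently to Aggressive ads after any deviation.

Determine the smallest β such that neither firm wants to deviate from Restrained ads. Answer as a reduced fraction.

One-period gain from deviating is 137 − 90 = 47. The loss is 90 − 34 = 56 in every subsequent period, with present value 56·β/(1−β).
Deviation is unprofitable when 56·β/(1−β) ≥ 47, i.e. β/(1−β) ≥ 47/56.
Equivalently β ≥ 47/(47+56) = 47/103.

47/103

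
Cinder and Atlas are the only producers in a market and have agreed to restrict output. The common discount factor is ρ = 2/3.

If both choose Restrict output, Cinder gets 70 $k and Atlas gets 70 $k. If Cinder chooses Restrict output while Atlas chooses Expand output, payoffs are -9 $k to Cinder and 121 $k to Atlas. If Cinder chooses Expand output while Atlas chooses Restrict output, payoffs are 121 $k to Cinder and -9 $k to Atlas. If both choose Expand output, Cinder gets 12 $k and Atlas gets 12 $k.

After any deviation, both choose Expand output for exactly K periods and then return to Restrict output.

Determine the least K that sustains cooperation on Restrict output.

2

No profitable deviation requires (70−12)(ρ+…+ρ^K) ≥ 121−70, i.e. ρ+…+ρ^K ≥ 51/58 ≈ 0.8793.
With ρ = 2/3, the partial sums are K=1: 0.6667, K=2: 1.1111.
K = 2 is the first length at which the sum reaches 0.8793.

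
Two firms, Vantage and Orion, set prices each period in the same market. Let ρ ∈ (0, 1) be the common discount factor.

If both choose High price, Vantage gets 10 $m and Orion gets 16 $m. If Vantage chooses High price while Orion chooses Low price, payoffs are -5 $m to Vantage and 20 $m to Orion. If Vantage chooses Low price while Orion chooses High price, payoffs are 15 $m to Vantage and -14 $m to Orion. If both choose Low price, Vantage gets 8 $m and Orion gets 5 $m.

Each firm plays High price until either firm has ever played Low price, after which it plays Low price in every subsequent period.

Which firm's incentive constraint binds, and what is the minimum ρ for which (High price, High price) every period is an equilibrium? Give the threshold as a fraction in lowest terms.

Vantage: cooperation gives 10 each period; deviation gives 15 once then 8 forever.
  10/(1−ρ) ≥ 15 + 8ρ/(1−ρ) ⇒ ρ ≥ 5/7.
Orion: cooperation gives 16 each period; deviation gives 20 once then 5 forever.
  ρ ≥ 4/15.
Both must hold, so the binding constraint is Vantage's: ρ ≥ 5/7.

Vantage; ρ ≥ 5/7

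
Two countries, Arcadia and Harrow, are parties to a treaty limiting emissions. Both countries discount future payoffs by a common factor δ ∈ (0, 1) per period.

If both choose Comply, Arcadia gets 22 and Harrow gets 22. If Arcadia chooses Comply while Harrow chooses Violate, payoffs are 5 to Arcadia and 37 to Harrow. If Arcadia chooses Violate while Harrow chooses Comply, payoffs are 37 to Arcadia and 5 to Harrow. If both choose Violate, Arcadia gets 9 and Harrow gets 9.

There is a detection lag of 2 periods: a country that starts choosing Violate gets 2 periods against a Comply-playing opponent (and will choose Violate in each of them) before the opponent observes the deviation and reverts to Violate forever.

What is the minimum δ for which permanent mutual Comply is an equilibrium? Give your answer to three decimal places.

A deviator earns 37 for 2 periods, then 9 forever; cooperating earns 22 forever. Multiplying the IC by (1−δ):
22 ≥ 37(1−δ^2) + 9δ^2, so 28·δ^2 ≥ 15 and δ^2 ≥ 15/28.
δ ≥ (15/28)^(1/2) ≈ 0.732.

0.732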